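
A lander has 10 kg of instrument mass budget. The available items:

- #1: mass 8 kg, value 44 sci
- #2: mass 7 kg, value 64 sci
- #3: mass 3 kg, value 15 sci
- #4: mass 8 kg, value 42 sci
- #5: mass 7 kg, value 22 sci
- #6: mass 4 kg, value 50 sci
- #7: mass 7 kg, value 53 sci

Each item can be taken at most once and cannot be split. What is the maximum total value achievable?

79 sci

Check high-value combinations within 10 kg:
- #2+#3: mass 7+3=10, value 64+15=79
- #3+#7: mass 3+7=10, value 15+53=68
- #3+#6: mass 3+4=7, value 15+50=65
Best: 79 sci.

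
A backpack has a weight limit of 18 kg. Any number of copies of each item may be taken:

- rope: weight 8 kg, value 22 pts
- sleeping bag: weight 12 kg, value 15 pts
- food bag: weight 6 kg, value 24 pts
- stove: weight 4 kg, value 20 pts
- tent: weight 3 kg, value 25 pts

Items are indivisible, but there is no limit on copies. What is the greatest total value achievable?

Best value-per-unit is tent at 25/3, and filling with it alone uses weight 6×3=18. No mix of the others beats 6×25 = 150.

150 pts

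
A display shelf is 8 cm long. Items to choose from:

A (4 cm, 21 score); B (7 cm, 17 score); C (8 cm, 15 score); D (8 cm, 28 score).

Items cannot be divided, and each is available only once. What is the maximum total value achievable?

Check high-value combinations within 8 cm:
- D: length 8, value 28
- A: length 4, value 21
- B: length 7, value 17
- C: length 8, value 15
Best: 28 score.

28 score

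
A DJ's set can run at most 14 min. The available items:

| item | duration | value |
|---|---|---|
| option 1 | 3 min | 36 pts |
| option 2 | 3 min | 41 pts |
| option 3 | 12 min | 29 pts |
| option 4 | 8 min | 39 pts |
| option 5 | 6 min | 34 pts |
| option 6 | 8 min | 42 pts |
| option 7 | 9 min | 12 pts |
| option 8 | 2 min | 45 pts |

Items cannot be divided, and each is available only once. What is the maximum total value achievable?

Check high-value combinations within 14 min:
- option 1+option 2+option 5+option 8: duration 3+3+6+2=14, value 36+41+34+45=156
- option 2+option 6+option 8: duration 3+8+2=13, value 41+42+45=128
- option 2+option 4+option 8: duration 3+8+2=13, value 41+39+45=125
Best: 156 pts.

156 pts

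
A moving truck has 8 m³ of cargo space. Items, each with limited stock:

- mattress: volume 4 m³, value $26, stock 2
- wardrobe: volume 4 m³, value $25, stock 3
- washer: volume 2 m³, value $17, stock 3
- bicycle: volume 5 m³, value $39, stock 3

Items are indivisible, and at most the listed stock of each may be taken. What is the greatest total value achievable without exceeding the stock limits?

$60

Top feasible selections:
- 1×mattress + 2×washer: volume 8, value 60
- 1×wardrobe + 2×washer: volume 8, value 59
- 1×washer + 1×bicycle: volume 7, value 56
Best: $60.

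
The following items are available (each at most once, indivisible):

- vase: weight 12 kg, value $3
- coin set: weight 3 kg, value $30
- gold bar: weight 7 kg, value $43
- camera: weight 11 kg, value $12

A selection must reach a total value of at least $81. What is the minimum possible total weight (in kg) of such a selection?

21

Subsets with value ≥ 81, sorted by total weight:
- coin set+gold bar+camera: weight 21, value 85
- vase+coin set+gold bar+camera: weight 33, value 88
Minimum weight: 21 kg.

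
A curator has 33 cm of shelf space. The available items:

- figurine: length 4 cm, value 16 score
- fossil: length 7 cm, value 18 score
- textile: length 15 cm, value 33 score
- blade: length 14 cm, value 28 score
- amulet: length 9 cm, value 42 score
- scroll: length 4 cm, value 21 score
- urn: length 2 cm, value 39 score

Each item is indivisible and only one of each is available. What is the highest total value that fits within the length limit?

146 score

Check high-value combinations within 33 cm:
- figurine+blade+amulet+scroll+urn: length 4+14+9+4+2=33, value 16+28+42+21+39=146
- figurine+fossil+amulet+scroll+urn: length 4+7+9+4+2=26, value 16+18+42+21+39=136
- textile+amulet+scroll+urn: length 15+9+4+2=30, value 33+42+21+39=135
Best: 146 score.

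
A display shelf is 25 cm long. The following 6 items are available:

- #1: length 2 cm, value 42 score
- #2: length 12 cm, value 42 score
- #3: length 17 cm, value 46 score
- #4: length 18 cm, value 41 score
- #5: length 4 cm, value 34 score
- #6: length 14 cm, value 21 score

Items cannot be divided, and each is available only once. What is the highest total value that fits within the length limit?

This is a 0/1 knapsack; check combinations near the capacity.
- #1+#3+#5: length 2+17+4=23, value 42+46+34=122
- #1+#2+#5: length 2+12+4=18, value 42+42+34=118
- #1+#4+#5: length 2+18+4=24, value 42+41+34=117
- #1+#5+#6: length 2+4+14=20, value 42+34+21=97
- #1+#3: length 2+17=19, value 42+46=88
Best: 122 score.

122 score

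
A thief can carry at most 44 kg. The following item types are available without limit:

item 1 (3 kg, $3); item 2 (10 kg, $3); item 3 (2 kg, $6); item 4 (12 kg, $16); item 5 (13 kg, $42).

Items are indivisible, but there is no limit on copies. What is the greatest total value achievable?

Best value-per-unit is item 5 at 42/13; filling with it alone gives 3×42 = 126.
Optimal mix: 9×item 3 + 2×item 5 → weight 44, value 138.

$138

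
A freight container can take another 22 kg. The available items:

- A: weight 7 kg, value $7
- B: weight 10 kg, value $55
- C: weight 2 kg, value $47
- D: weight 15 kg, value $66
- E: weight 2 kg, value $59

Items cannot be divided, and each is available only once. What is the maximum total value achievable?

Check high-value combinations within 22 kg:
- C+D+E: weight 2+15+2=19, value 47+66+59=172
- A+B+C+E: weight 7+10+2+2=21, value 7+55+47+59=168
- B+C+E: weight 10+2+2=14, value 55+47+59=161
- D+E: weight 15+2=17, value 66+59=125
- A+B+E: weight 7+10+2=19, value 7+55+59=121
Best: $172.

$172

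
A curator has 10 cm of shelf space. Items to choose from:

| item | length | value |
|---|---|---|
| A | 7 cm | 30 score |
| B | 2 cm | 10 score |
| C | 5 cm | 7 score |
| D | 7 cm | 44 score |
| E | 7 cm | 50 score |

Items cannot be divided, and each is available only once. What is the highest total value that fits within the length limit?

This is a 0/1 knapsack; check combinations near the capacity.
- B+E: length 2+7=9, value 10+50=60
- B+D: length 2+7=9, value 10+44=54
- E: length 7, value 50
Best: 60 score.

60 score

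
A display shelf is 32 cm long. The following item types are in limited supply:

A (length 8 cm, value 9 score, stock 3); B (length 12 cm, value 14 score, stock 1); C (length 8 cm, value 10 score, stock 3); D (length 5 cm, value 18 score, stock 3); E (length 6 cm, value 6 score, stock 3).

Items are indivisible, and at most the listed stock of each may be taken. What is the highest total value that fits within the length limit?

Best selections within length 32 and stock limits:
- 2×C + 3×D: length 31, value 74
- 1×A + 1×C + 3×D: length 31, value 73
- 2×A + 3×D: length 31, value 72
Best: 74 score.

74 score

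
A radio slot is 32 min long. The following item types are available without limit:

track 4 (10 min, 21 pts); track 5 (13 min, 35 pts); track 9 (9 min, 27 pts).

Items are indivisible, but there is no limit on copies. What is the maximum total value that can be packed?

Best value-per-unit is track 9 at 27/9; filling with it alone gives 3×27 = 81.
Optimal mix: 1×track 5 + 2×track 9 → duration 31, value 89.

89 pts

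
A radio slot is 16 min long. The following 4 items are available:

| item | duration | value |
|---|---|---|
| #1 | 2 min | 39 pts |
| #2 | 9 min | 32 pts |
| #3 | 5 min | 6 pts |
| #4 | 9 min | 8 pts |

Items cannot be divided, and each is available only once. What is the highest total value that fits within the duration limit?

77 pts

Check high-value combinations within 16 min:
- #1+#2+#3: duration 2+9+5=16, value 39+32+6=77
- #1+#2: duration 2+9=11, value 39+32=71
- #1+#3+#4: duration 2+5+9=16, value 39+6+8=53
- #1+#4: duration 2+9=11, value 39+8=47
Best: 77 pts.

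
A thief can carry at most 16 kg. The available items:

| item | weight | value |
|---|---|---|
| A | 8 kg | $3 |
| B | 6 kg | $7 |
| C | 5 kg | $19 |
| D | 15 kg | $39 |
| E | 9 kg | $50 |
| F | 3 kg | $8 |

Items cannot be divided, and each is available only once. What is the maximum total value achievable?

Check high-value combinations within 16 kg:
- C+E: weight 5+9=14, value 19+50=69
- E+F: weight 9+3=12, value 50+8=58
- B+E: weight 6+9=15, value 7+50=57
- E: weight 9, value 50
- D: weight 15, value 39
Best: $69.

$69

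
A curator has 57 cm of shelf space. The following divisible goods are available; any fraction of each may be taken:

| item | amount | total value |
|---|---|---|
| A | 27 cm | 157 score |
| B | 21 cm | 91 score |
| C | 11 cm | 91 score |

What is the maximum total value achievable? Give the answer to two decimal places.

330.33

Take in order of value per unit:
- C (91/11 per unit): all 11 → value 91, running total 91.00
- A (157/27 per unit): all 27 → value 157, running total 248.00
- B (91/21 per unit): 19 of 21 → value 19×91/21 = 82.3333, running total 330.33
Total 330.33.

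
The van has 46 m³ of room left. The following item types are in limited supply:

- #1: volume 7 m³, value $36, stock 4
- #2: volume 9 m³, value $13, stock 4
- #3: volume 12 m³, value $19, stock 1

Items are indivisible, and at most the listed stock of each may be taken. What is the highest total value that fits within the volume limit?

$170

Top feasible selections:
- 4×#1 + 2×#2: volume 46, value 170
- 4×#1 + 1×#3: volume 40, value 163
Best: $170.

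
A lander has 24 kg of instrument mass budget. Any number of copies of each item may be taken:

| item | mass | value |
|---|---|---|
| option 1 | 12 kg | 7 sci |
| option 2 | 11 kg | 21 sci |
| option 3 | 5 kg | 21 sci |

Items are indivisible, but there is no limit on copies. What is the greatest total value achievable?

84 sci

Best value-per-unit is option 3 at 21/5, and filling with it alone uses mass 4×5=20. No mix of the others beats 4×21 = 84.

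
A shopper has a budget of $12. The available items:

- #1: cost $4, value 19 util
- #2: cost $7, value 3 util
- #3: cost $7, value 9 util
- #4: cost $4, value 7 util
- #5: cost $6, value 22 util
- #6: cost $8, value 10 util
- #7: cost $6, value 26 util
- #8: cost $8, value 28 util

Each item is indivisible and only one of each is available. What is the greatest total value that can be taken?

Check high-value combinations within $12:
- #5+#7: cost 6+6=12, value 22+26=48
- #1+#8: cost 4+8=12, value 19+28=47
- #1+#7: cost 4+6=10, value 19+26=45
- #1+#5: cost 4+6=10, value 19+22=41
Best: 48 util.

48 util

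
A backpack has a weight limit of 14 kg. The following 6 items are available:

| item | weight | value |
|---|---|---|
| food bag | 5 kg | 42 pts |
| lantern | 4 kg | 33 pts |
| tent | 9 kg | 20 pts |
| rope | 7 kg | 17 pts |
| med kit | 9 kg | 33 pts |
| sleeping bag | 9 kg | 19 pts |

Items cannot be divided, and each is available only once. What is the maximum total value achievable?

75 pts

Check high-value combinations within 14 kg:
- food bag+lantern: weight 5+4=9, value 42+33=75
- food bag+med kit: weight 5+9=14, value 42+33=75
- lantern+med kit: weight 4+9=13, value 33+33=66
- food bag+tent: weight 5+9=14, value 42+20=62
Best: 75 pts.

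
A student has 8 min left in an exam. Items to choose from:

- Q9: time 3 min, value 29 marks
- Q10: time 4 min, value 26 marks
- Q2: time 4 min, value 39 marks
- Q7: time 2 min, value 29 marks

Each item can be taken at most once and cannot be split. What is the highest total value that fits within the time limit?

68 marks

This is a 0/1 knapsack; check combinations near the capacity.
- Q2+Q7: time 4+2=6, value 39+29=68
- Q9+Q2: time 3+4=7, value 29+39=68
- Q10+Q2: time 4+4=8, value 26+39=65
- Q9+Q7: time 3+2=5, value 29+29=58
Best: 68 marks.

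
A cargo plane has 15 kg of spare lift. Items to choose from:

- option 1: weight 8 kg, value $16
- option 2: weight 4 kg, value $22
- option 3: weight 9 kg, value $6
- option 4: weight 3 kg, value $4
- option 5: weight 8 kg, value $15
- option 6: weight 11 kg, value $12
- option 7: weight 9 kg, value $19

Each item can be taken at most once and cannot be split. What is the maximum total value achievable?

$42

Check high-value combinations within 15 kg:
- option 1+option 2+option 4: weight 8+4+3=15, value 16+22+4=42
- option 2+option 7: weight 4+9=13, value 22+19=41
- option 2+option 4+option 5: weight 4+3+8=15, value 22+4+15=41
Best: $42.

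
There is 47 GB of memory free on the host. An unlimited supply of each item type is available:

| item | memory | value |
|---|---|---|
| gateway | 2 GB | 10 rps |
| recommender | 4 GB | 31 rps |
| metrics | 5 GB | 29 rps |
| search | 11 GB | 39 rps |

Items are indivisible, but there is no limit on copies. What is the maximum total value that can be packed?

Best value-per-unit is recommender at 31/4; filling with it alone gives 11×31 = 341.
Optimal mix: 1×gateway + 11×recommender → memory 46, value 351.

351 rps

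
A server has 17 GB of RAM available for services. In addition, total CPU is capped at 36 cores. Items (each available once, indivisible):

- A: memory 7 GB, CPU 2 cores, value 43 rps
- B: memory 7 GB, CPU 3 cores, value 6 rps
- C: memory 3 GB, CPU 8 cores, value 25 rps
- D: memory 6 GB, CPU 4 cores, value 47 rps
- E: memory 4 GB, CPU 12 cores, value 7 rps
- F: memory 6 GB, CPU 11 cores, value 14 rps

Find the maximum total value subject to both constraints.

115 rps

Feasible sets respecting both limits:
- A+C+D: memory 16, CPU 14, value 115
- A+D+E: memory 17, CPU 18, value 97
- A+D: memory 13, CPU 6, value 90
Best: 115 rps.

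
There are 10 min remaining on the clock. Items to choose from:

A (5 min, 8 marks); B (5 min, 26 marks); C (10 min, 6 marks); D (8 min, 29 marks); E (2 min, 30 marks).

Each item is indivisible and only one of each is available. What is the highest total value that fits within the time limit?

59 marks

Check high-value combinations within 10 min:
- D+E: time 8+2=10, value 29+30=59
- B+E: time 5+2=7, value 26+30=56
- A+E: time 5+2=7, value 8+30=38
- A+B: time 5+5=10, value 8+26=34
Best: 59 marks.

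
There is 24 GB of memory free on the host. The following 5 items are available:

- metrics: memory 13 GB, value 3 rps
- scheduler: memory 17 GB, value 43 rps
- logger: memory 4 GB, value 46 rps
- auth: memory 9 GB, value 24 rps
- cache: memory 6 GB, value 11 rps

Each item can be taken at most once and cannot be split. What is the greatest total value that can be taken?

89 rps

Check high-value combinations within 24 GB:
- scheduler+logger: memory 17+4=21, value 43+46=89
- logger+auth+cache: memory 4+9+6=19, value 46+24+11=81
- logger+auth: memory 4+9=13, value 46+24=70
- metrics+logger+cache: memory 13+4+6=23, value 3+46+11=60
- logger+cache: memory 4+6=10, value 46+11=57
Best: 89 rps.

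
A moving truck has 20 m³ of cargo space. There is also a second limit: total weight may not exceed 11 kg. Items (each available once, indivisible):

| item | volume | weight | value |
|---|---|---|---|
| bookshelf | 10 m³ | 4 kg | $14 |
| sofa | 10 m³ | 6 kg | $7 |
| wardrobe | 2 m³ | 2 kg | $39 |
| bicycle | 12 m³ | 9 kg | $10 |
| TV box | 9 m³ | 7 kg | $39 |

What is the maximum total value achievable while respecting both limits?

$78

Feasible sets respecting both limits:
- wardrobe+TV box: volume 11, weight 9, value 78
- bookshelf+wardrobe: volume 12, weight 6, value 53
- bookshelf+TV box: volume 19, weight 11, value 53
- wardrobe+bicycle: volume 14, weight 11, value 49
Best: $78.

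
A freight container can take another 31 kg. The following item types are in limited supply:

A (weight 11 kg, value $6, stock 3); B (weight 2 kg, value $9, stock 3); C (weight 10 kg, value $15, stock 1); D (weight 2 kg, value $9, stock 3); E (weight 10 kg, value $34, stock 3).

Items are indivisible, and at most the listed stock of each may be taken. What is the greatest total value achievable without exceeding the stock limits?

$113

Top feasible selections:
- 2×B + 3×D + 2×E: weight 30, value 113
- 3×B + 2×D + 2×E: weight 30, value 113
- 1×B + 3×D + 2×E: weight 28, value 104
- 2×B + 2×D + 2×E: weight 28, value 104
Best: $113.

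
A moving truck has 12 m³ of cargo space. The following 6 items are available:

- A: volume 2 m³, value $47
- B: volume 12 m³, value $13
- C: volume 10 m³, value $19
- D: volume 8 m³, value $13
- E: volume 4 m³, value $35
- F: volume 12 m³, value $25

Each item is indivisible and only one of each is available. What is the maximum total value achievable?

$82

Check high-value combinations within 12 m³:
- A+E: volume 2+4=6, value 47+35=82
- A+C: volume 2+10=12, value 47+19=66
- A+D: volume 2+8=10, value 47+13=60
Best: $82.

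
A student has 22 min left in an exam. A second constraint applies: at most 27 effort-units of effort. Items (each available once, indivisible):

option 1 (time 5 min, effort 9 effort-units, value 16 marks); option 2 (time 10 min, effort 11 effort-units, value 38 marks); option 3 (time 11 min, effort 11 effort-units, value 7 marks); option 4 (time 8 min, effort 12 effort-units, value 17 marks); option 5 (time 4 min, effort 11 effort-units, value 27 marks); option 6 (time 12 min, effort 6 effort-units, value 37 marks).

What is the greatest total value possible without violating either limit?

Feasible sets respecting both limits:
- option 1+option 5+option 6: time 21, effort 26, value 80
- option 2+option 6: time 22, effort 17, value 75
- option 2+option 5: time 14, effort 22, value 65
Best: 80 marks.

80 marks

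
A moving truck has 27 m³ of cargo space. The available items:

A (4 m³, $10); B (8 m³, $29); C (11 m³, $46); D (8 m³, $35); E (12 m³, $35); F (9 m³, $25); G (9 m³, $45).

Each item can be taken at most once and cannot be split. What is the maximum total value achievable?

$110

This is a 0/1 knapsack; check combinations near the capacity.
- B+C+D: volume 8+11+8=27, value 29+46+35=110
- B+D+G: volume 8+8+9=25, value 29+35+45=109
- D+F+G: volume 8+9+9=26, value 35+25+45=105
Best: $110.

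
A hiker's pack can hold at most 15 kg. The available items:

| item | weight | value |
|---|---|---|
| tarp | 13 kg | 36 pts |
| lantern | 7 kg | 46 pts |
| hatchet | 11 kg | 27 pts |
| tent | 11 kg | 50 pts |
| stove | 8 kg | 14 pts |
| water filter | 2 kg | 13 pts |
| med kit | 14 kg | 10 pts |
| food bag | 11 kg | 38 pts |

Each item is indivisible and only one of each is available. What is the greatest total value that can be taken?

63 pts

This is a 0/1 knapsack; check combinations near the capacity.
- tent+water filter: weight 11+2=13, value 50+13=63
- lantern+stove: weight 7+8=15, value 46+14=60
- lantern+water filter: weight 7+2=9, value 46+13=59
Best: 63 pts.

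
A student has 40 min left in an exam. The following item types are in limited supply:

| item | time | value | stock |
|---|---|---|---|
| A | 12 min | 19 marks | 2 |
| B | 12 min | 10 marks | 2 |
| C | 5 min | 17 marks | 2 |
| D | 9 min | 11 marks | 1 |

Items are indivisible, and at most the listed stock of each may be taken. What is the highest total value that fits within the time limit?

Top feasible selections:
- 2×A + 2×C: time 34, value 72
- 2×A + 1×C + 1×D: time 38, value 66
Best: 72 marks.

72 marks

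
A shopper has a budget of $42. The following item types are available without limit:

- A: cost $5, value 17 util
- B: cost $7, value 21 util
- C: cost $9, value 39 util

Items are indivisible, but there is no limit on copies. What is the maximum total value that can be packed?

Best value-per-unit is C at 39/9; filling with it alone gives 4×39 = 156.
Optimal mix: 1×A + 4×C → cost 41, value 173.

173 util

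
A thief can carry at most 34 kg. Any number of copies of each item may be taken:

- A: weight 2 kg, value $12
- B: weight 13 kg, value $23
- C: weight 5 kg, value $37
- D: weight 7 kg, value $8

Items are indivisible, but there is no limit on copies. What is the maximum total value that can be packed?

$246

Best value-per-unit is C at 37/5; filling with it alone gives 6×37 = 222.
Optimal mix: 2×A + 6×C → weight 34, value 246.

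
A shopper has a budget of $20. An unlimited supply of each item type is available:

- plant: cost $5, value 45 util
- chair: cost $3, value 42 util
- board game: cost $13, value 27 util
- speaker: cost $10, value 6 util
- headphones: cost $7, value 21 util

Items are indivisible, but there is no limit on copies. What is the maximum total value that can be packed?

255 util

Best value-per-unit is chair at 42/3; filling with it alone gives 6×42 = 252.
Optimal mix: 1×plant + 5×chair → cost 20, value 255.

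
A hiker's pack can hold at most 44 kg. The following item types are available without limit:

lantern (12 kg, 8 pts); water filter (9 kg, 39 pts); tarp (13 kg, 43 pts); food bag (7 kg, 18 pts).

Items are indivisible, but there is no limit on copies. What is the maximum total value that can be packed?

Best value-per-unit is water filter at 39/9; filling with it alone gives 4×39 = 156.
Optimal mix: 4×water filter + 1×food bag → weight 43, value 174.

174 pts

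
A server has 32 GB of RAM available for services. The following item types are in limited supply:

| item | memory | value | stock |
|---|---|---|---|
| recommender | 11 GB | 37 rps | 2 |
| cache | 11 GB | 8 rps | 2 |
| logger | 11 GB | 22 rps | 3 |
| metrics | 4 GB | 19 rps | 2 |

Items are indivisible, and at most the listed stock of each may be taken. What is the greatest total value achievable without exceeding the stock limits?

Best selections within memory 32 and stock limits:
- 2×recommender + 2×metrics: memory 30, value 112
- 1×recommender + 1×logger + 2×metrics: memory 30, value 97
- 2×recommender + 1×metrics: memory 26, value 93
Best: 112 rps.

112 rps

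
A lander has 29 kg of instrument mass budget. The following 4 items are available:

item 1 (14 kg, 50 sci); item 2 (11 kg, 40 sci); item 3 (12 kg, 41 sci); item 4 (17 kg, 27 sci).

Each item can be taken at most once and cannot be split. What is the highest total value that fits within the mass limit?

Check high-value combinations within 29 kg:
- item 1+item 3: mass 14+12=26, value 50+41=91
- item 1+item 2: mass 14+11=25, value 50+40=90
- item 2+item 3: mass 11+12=23, value 40+41=81
- item 3+item 4: mass 12+17=29, value 41+27=68
Best: 91 sci.

91 sci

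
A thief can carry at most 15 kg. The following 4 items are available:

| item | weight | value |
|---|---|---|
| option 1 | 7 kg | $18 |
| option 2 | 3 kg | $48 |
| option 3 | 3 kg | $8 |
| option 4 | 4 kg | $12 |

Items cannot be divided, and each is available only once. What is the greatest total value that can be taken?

Check high-value combinations within 15 kg:
- option 1+option 2+option 4: weight 7+3+4=14, value 18+48+12=78
- option 1+option 2+option 3: weight 7+3+3=13, value 18+48+8=74
- option 2+option 3+option 4: weight 3+3+4=10, value 48+8+12=68
- option 1+option 2: weight 7+3=10, value 18+48=66
- option 2+option 4: weight 3+4=7, value 48+12=60
Best: $78.

$78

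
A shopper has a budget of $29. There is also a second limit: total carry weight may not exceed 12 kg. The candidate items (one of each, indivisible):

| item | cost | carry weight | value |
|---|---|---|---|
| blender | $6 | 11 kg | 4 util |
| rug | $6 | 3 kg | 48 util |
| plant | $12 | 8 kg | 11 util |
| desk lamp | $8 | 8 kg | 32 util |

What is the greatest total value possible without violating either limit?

80 util

Feasible sets respecting both limits:
- rug+desk lamp: cost 14, carry weight 11, value 80
- rug+plant: cost 18, carry weight 11, value 59
- rug: cost 6, carry weight 3, value 48
- desk lamp: cost 8, carry weight 8, value 32
Best: 80 util.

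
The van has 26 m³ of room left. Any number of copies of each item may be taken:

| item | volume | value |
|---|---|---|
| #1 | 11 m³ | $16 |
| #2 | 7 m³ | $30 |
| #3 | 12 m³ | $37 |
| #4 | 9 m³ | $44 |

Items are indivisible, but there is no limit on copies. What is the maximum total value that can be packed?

$118

Best value-per-unit is #4 at 44/9; filling with it alone gives 2×44 = 88.
Optimal mix: 1×#2 + 2×#4 → volume 25, value 118.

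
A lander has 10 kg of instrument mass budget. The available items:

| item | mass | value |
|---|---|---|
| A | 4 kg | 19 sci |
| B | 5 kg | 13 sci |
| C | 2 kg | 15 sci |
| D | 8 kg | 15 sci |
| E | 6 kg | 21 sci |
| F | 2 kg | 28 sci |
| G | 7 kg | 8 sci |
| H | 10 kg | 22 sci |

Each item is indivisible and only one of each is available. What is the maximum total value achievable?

64 sci

Check high-value combinations within 10 kg:
- C+E+F: mass 2+6+2=10, value 15+21+28=64
- A+C+F: mass 4+2+2=8, value 19+15+28=62
- B+C+F: mass 5+2+2=9, value 13+15+28=56
- E+F: mass 6+2=8, value 21+28=49
- A+F: mass 4+2=6, value 19+28=47
Best: 64 sci.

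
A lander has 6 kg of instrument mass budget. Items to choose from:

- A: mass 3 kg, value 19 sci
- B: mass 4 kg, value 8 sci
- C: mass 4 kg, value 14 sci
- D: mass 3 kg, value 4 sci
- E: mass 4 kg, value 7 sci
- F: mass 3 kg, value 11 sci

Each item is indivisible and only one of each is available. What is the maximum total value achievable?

This is a 0/1 knapsack; check combinations near the capacity.
- A+F: mass 3+3=6, value 19+11=30
- A+D: mass 3+3=6, value 19+4=23
- A: mass 3, value 19
- D+F: mass 3+3=6, value 4+11=15
Best: 30 sci.

30 sci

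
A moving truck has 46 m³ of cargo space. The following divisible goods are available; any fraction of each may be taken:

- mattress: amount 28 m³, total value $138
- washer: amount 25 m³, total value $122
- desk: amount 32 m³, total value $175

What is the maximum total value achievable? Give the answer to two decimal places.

244.00

Take in order of value per unit:
- desk (175/32 per unit): all 32 → value 175, running total 175.00
- mattress (138/28 per unit): 14 of 28 → value 14×138/28 = 69.0000, running total 244.00
Total 244.00.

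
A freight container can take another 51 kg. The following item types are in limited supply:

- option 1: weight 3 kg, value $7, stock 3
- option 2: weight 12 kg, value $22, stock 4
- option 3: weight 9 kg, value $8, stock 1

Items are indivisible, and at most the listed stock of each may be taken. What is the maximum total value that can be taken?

$95

Best selections within weight 51 and stock limits:
- 1×option 1 + 4×option 2: weight 51, value 95
- 4×option 2: weight 48, value 88
- 2×option 1 + 3×option 2 + 1×option 3: weight 51, value 88
- 3×option 1 + 3×option 2: weight 45, value 87
Best: $95.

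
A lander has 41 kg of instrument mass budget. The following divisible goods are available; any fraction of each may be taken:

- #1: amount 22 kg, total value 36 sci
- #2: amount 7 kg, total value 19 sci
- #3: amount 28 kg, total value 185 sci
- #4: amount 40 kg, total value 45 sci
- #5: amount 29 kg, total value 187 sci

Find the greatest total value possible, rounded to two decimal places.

268.83

Take in order of value per unit:
- #3 (185/28 per unit): all 28 → value 185, running total 185.00
- #5 (187/29 per unit): 13 of 29 → value 13×187/29 = 83.8276, running total 268.83
Total 268.83.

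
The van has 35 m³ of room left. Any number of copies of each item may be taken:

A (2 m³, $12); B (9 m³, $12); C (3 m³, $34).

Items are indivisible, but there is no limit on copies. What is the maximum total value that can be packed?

$386

Best value-per-unit is C at 34/3; filling with it alone gives 11×34 = 374.
Optimal mix: 1×A + 11×C → volume 35, value 386.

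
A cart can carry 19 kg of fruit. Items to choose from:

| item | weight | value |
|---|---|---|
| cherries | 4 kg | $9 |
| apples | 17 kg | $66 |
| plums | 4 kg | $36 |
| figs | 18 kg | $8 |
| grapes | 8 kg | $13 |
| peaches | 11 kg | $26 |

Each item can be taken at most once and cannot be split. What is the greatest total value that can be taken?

This is a 0/1 knapsack; check combinations near the capacity.
- cherries+plums+peaches: weight 4+4+11=19, value 9+36+26=71
- apples: weight 17, value 66
- plums+peaches: weight 4+11=15, value 36+26=62
- cherries+plums+grapes: weight 4+4+8=16, value 9+36+13=58
- plums+grapes: weight 4+8=12, value 36+13=49
Best: $71.

$71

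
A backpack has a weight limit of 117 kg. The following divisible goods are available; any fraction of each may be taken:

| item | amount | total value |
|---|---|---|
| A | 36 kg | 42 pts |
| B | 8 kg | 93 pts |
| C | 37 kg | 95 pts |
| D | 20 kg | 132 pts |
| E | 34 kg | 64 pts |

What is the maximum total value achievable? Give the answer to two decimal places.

405.00

Take in order of value per unit:
- B (93/8 per unit): all 8 → value 93, running total 93.00
- D (132/20 per unit): all 20 → value 132, running total 225.00
- C (95/37 per unit): all 37 → value 95, running total 320.00
- E (64/34 per unit): all 34 → value 64, running total 384.00
- A (42/36 per unit): 18 of 36 → value 18×42/36 = 21.0000, running total 405.00
Total 405.00.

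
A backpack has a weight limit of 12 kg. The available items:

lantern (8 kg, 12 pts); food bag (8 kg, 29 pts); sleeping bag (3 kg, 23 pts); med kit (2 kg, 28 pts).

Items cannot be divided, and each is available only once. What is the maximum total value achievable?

This is a 0/1 knapsack; check combinations near the capacity.
- food bag+med kit: weight 8+2=10, value 29+28=57
- food bag+sleeping bag: weight 8+3=11, value 29+23=52
- sleeping bag+med kit: weight 3+2=5, value 23+28=51
Best: 57 pts.

57 pts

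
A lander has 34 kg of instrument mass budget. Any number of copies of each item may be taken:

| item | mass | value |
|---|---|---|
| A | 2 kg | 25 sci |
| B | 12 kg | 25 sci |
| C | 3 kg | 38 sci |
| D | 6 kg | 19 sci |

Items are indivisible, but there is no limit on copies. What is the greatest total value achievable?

430 sci

Best value-per-unit is C at 38/3; filling with it alone gives 11×38 = 418.
Optimal mix: 2×A + 10×C → mass 34, value 430.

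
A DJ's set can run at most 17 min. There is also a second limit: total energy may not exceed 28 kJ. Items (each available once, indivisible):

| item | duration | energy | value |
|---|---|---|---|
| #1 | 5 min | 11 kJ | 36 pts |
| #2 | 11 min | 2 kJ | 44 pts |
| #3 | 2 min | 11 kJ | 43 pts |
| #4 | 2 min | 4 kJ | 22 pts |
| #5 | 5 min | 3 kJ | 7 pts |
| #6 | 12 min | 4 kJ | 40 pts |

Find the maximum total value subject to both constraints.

Feasible sets respecting both limits:
- #2+#3+#4: duration 15, energy 17, value 109
- #3+#4+#6: duration 16, energy 19, value 105
- #1+#3+#4: duration 9, energy 26, value 101
Best: 109 pts.

109 pts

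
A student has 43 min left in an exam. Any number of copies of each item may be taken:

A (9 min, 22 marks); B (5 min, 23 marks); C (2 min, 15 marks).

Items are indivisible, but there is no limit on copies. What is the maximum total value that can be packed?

315 marks

Best value-per-unit is C at 15/2, and filling with it alone uses time 21×2=42. No mix of the others beats 21×15 = 315.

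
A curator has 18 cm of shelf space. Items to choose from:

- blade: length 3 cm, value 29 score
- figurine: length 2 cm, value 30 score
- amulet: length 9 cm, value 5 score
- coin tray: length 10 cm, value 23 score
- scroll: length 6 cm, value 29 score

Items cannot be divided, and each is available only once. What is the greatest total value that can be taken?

88 score

Check high-value combinations within 18 cm:
- blade+figurine+scroll: length 3+2+6=11, value 29+30+29=88
- blade+figurine+coin tray: length 3+2+10=15, value 29+30+23=82
- figurine+coin tray+scroll: length 2+10+6=18, value 30+23+29=82
Best: 88 score.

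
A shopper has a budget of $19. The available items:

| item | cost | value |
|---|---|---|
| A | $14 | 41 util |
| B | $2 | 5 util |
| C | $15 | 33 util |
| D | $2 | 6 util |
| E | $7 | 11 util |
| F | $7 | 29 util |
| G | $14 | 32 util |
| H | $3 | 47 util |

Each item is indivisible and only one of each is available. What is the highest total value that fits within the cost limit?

Check high-value combinations within $19:
- A+D+H: cost 14+2+3=19, value 41+6+47=94
- A+B+H: cost 14+2+3=19, value 41+5+47=93
- D+E+F+H: cost 2+7+7+3=19, value 6+11+29+47=93
- B+E+F+H: cost 2+7+7+3=19, value 5+11+29+47=92
Best: 94 util.

94 util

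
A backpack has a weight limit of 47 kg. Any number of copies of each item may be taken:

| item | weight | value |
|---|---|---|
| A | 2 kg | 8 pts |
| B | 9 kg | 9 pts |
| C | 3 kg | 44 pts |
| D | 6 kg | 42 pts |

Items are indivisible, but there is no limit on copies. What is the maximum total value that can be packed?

Best value-per-unit is C at 44/3; filling with it alone gives 15×44 = 660.
Optimal mix: 1×A + 15×C → weight 47, value 668.

668 pts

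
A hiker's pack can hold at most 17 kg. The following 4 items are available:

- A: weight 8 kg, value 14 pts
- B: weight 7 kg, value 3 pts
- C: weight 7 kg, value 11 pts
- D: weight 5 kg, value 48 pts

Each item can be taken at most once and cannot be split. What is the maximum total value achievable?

62 pts

Check high-value combinations within 17 kg:
- A+D: weight 8+5=13, value 14+48=62
- C+D: weight 7+5=12, value 11+48=59
- B+D: weight 7+5=12, value 3+48=51
Best: 62 pts.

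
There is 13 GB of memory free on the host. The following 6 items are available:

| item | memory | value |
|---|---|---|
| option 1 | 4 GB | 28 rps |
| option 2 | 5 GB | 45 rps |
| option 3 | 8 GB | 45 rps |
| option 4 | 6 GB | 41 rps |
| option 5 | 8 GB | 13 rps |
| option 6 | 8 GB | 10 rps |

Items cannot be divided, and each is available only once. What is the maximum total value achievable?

90 rps

Check high-value combinations within 13 GB:
- option 2+option 3: memory 5+8=13, value 45+45=90
- option 2+option 4: memory 5+6=11, value 45+41=86
- option 1+option 2: memory 4+5=9, value 28+45=73
- option 1+option 3: memory 4+8=12, value 28+45=73
- option 1+option 4: memory 4+6=10, value 28+41=69
Best: 90 rps.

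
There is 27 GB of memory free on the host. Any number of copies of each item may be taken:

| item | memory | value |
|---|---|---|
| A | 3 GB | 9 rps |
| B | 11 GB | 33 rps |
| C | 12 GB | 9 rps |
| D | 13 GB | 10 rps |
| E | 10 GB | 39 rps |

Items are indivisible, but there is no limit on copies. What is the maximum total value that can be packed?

96 rps

Best value-per-unit is E at 39/10; filling with it alone gives 2×39 = 78.
Optimal mix: 2×A + 2×E → memory 26, value 96.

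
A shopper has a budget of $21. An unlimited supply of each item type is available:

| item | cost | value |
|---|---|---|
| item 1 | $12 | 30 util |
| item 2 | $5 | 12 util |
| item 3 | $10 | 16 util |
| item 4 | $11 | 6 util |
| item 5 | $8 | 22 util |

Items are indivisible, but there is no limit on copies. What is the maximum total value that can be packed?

56 util

Best value-per-unit is item 5 at 22/8; filling with it alone gives 2×22 = 44.
Optimal mix: 1×item 2 + 2×item 5 → cost 21, value 56.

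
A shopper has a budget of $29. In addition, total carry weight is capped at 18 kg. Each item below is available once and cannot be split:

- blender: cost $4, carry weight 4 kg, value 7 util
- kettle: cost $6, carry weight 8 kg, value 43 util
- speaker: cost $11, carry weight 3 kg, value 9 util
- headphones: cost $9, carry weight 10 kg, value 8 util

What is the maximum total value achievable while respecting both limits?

Feasible sets respecting both limits:
- blender+kettle+speaker: cost 21, carry weight 15, value 59
- kettle+speaker: cost 17, carry weight 11, value 52
- kettle+headphones: cost 15, carry weight 18, value 51
Best: 59 util.

59 util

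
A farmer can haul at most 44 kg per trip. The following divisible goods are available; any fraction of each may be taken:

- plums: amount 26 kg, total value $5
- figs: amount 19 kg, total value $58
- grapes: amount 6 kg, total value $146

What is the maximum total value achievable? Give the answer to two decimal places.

207.65

Take in order of value per unit:
- grapes (146/6 per unit): all 6 → value 146, running total 146.00
- figs (58/19 per unit): all 19 → value 58, running total 204.00
- plums (5/26 per unit): 19 of 26 → value 19×5/26 = 3.6538, running total 207.65
Total 207.65.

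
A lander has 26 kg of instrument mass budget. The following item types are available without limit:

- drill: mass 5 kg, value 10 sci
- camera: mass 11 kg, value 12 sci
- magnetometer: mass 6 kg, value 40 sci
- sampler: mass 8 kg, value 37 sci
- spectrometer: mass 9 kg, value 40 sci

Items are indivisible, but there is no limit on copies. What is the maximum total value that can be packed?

160 sci

Best value-per-unit is magnetometer at 40/6, and filling with it alone uses mass 4×6=24. No mix of the others beats 4×40 = 160.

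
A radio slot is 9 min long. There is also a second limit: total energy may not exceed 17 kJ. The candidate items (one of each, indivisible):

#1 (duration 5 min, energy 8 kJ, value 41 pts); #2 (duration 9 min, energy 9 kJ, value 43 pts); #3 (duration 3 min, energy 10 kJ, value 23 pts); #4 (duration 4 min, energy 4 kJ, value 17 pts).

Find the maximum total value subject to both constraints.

58 pts

Feasible sets respecting both limits:
- #1+#4: duration 9, energy 12, value 58
- #2: duration 9, energy 9, value 43
- #1: duration 5, energy 8, value 41
- #3+#4: duration 7, energy 14, value 40
Best: 58 pts.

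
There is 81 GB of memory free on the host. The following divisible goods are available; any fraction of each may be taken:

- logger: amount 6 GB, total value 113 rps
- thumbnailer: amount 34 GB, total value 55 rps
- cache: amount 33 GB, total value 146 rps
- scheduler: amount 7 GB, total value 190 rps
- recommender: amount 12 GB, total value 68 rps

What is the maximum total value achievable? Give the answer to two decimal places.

Take in order of value per unit:
- scheduler (190/7 per unit): all 7 → value 190, running total 190.00
- logger (113/6 per unit): all 6 → value 113, running total 303.00
- recommender (68/12 per unit): all 12 → value 68, running total 371.00
- cache (146/33 per unit): all 33 → value 146, running total 517.00
- thumbnailer (55/34 per unit): 23 of 34 → value 23×55/34 = 37.2059, running total 554.21
Total 554.21.

554.21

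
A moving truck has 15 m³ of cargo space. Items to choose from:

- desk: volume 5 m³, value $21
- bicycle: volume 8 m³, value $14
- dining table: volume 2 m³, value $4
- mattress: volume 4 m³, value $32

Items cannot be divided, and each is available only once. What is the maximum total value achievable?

$57

Check high-value combinations within 15 m³:
- desk+dining table+mattress: volume 5+2+4=11, value 21+4+32=57
- desk+mattress: volume 5+4=9, value 21+32=53
- bicycle+dining table+mattress: volume 8+2+4=14, value 14+4+32=50
- bicycle+mattress: volume 8+4=12, value 14+32=46
- desk+bicycle+dining table: volume 5+8+2=15, value 21+14+4=39
Best: $57.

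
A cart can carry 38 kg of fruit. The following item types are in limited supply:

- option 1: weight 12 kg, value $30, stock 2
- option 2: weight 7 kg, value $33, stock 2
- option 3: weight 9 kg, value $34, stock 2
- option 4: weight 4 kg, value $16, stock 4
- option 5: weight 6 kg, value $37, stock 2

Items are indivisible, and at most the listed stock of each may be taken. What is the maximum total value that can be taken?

$188

Best selections within weight 38 and stock limits:
- 2×option 2 + 3×option 4 + 2×option 5: weight 38, value 188
- 1×option 2 + 2×option 3 + 2×option 5: weight 37, value 175
Best: $188.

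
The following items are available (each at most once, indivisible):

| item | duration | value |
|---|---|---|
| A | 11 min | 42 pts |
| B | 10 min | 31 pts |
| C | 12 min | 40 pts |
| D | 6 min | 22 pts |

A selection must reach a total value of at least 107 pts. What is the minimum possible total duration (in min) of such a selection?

Subsets with value ≥ 107, sorted by total duration:
- A+B+C: duration 33, value 113
- A+B+C+D: duration 39, value 135
Minimum duration: 33 min.

33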